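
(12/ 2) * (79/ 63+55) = 7088/ 21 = 337.52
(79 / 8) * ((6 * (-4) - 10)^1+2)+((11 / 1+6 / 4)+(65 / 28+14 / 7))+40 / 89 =-744433 / 2492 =-298.73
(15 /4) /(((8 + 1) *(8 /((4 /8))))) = 5 /192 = 0.03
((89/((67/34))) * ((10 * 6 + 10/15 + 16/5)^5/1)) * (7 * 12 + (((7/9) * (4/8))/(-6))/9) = 49836185465891254469872/12363384375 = 4030950098636.83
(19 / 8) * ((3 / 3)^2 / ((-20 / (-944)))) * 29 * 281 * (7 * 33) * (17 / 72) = 11957752961 / 240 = 49823970.67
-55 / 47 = -1.17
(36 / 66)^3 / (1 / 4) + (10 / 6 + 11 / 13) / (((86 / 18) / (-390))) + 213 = 488361 / 57233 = 8.53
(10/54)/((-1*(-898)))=0.00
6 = 6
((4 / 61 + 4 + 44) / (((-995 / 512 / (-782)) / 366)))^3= 349442554241898817613098647552 / 985074875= 354737049040966370818.36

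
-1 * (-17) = 17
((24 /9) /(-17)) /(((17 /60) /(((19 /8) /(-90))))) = 38 /2601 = 0.01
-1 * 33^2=-1089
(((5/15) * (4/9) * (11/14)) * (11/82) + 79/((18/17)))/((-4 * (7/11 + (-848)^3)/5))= 12722215/83166013618632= 0.00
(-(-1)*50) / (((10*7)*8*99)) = 0.00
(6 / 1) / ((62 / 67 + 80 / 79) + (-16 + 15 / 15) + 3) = -15879 / 26629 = -0.60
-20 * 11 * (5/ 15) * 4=-880/ 3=-293.33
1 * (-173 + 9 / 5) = -856 / 5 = -171.20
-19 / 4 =-4.75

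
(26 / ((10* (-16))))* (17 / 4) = -221 / 320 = -0.69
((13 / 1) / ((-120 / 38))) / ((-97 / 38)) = 4693 / 2910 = 1.61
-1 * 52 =-52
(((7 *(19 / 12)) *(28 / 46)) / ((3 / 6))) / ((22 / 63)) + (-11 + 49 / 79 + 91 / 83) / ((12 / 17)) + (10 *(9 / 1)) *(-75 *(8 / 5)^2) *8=-2751443499209 / 19907052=-138214.51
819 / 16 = 51.19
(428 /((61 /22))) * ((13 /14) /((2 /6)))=183612 /427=430.00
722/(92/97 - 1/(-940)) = 65831960/86577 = 760.39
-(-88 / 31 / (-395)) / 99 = -8 / 110205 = -0.00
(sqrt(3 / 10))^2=3 / 10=0.30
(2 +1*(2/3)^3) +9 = 305/27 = 11.30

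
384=384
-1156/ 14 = -578/ 7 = -82.57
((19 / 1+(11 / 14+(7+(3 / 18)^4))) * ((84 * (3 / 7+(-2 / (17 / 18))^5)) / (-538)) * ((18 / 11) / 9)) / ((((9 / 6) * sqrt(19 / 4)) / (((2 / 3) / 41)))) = 1655623132498 * sqrt(19) / 45261217485099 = 0.16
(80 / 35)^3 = 4096 / 343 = 11.94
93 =93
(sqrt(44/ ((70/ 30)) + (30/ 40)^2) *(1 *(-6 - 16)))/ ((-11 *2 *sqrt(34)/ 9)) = 45 *sqrt(20706)/ 952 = 6.80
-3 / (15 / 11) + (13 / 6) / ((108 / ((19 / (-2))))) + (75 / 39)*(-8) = -1497383 / 84240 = -17.78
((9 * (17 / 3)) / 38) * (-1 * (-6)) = 153 / 19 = 8.05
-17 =-17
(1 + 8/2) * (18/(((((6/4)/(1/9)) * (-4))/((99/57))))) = -55/19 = -2.89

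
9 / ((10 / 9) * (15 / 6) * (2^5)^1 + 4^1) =81 / 836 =0.10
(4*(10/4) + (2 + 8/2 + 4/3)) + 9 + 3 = 88/3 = 29.33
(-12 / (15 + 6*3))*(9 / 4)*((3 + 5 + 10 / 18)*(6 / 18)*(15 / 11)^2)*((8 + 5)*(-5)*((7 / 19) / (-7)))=-34125 / 2299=-14.84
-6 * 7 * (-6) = 252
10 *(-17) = -170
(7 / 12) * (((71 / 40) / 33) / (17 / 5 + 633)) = 497 / 10080576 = 0.00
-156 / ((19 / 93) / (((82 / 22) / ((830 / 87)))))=-25875018 / 86735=-298.32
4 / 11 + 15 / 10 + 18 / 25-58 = -30479 / 550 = -55.42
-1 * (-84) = 84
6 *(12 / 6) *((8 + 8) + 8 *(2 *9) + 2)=1944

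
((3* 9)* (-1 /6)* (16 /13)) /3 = -24 /13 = -1.85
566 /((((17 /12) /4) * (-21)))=-9056 /119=-76.10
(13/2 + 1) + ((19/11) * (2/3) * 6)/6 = 571/66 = 8.65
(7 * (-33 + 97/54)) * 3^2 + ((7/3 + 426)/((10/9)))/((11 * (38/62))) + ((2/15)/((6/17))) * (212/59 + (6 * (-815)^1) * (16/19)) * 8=-7958851982/554895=-14342.99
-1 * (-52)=52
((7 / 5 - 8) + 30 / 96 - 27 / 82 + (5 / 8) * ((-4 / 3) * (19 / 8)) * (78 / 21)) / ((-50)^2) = -962113 / 172200000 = -0.01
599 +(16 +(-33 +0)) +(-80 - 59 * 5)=207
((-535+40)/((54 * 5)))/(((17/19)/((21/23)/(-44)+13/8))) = -3629/1104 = -3.29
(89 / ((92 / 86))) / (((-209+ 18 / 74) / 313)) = -44320487 / 355304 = -124.74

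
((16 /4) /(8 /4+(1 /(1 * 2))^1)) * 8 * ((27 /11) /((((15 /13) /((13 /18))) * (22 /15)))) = 8112 /605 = 13.41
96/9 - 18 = -7.33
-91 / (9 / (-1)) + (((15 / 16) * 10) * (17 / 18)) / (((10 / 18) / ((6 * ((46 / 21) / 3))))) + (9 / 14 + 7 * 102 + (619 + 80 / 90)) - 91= 37057 / 28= 1323.46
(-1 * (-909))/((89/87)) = 79083/89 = 888.57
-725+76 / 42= -15187 / 21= -723.19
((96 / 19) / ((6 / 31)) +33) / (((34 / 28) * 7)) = 2246 / 323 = 6.95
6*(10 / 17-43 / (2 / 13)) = -28449 / 17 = -1673.47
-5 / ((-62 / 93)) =7.50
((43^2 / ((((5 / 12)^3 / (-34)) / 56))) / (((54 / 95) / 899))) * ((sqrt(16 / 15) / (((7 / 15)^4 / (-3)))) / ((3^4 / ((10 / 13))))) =54979284275200 * sqrt(15) / 4459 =47753723342.51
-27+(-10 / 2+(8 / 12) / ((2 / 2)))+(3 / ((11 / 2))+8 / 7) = -6848 / 231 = -29.65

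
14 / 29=0.48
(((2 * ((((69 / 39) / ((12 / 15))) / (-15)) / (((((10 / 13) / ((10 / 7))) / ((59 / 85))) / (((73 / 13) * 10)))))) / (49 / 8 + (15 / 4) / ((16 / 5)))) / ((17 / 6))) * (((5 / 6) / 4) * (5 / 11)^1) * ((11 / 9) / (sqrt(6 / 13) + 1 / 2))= 79248800 / 280588077- 158497600 * sqrt(78) / 3647645001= -0.10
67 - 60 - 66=-59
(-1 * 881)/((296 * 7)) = -881/2072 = -0.43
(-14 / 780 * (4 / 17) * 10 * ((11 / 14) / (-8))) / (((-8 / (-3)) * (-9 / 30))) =-55 / 10608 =-0.01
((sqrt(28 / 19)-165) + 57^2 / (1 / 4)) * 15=30 * sqrt(133) / 19 + 192465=192483.21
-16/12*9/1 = -12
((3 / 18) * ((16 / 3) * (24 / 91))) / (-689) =-64 / 188097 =-0.00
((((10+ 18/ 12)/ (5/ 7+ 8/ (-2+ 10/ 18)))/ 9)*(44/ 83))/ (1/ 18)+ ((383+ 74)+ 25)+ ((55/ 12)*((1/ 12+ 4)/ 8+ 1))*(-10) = 8610106817/ 20987712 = 410.25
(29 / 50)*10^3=580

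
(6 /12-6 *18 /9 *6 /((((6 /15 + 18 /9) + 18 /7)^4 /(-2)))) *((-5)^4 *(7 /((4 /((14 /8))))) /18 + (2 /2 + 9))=313833930395 /3666544704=85.59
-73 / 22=-3.32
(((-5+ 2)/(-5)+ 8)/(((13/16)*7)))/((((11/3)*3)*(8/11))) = 86/455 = 0.19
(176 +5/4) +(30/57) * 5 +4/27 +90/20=184.53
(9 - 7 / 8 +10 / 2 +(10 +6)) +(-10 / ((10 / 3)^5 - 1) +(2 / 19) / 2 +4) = 502705191 / 15163064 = 33.15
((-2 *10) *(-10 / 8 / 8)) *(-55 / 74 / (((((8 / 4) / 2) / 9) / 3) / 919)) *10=-170589375 / 296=-576315.46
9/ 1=9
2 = 2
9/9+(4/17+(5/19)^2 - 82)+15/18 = -2940683/36822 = -79.86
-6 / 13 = -0.46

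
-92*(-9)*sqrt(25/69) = 498.40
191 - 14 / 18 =1712 / 9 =190.22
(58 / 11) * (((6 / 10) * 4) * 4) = 2784 / 55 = 50.62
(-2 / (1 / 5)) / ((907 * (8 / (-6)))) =15 / 1814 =0.01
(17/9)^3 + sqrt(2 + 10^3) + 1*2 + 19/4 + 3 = 48083/2916 + sqrt(1002) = 48.14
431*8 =3448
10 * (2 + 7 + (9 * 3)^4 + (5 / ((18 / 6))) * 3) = 5314550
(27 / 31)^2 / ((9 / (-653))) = -52893 / 961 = -55.04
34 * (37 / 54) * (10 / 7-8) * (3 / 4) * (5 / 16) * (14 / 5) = -14467 / 144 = -100.47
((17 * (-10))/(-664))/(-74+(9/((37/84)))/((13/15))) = -40885/8052328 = -0.01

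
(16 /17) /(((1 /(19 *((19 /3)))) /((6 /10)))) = 5776 /85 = 67.95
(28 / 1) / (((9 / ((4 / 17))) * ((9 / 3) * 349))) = 112 / 160191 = 0.00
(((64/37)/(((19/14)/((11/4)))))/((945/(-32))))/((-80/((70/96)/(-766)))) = -154/109045845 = -0.00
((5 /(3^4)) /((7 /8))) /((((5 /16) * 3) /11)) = 1408 /1701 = 0.83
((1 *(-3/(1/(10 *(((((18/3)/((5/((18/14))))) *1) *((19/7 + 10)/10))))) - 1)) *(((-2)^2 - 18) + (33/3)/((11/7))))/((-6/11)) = -161293/210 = -768.06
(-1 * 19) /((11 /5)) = -95 /11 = -8.64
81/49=1.65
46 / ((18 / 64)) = 163.56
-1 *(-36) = 36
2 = 2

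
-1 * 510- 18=-528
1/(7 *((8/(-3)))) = -3/56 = -0.05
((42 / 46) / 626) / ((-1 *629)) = -21 / 9056342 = -0.00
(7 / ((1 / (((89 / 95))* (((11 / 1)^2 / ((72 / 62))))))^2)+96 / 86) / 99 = 673.74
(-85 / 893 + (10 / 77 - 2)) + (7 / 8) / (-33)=-3287045 / 1650264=-1.99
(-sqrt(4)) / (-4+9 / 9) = 2 / 3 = 0.67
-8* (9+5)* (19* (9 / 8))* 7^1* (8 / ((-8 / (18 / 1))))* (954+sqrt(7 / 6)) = 50274* sqrt(42)+287768376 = 288094188.76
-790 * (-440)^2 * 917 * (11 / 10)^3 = -186672281488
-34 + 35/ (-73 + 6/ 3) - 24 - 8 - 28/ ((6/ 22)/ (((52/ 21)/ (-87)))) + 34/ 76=-63.12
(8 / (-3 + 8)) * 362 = 2896 / 5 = 579.20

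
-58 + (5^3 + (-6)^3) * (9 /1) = -877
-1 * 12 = -12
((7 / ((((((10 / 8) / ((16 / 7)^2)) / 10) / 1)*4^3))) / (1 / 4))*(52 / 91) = 512 / 49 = 10.45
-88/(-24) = 11/3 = 3.67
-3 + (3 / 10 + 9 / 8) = -1.58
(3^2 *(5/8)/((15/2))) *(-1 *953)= -2859/4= -714.75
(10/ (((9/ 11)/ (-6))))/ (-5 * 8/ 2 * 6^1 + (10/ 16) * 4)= 88/ 141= 0.62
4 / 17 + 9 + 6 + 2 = 293 / 17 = 17.24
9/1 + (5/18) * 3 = 59/6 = 9.83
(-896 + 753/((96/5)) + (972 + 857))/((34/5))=155555/1088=142.97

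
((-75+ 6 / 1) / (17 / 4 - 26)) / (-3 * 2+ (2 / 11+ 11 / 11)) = -1012 / 1537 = -0.66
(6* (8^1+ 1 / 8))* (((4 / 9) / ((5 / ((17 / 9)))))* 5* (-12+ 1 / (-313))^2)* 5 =77985645725 / 2645163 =29482.36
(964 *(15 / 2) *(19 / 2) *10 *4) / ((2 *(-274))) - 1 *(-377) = -635201 / 137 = -4636.50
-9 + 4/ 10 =-43/ 5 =-8.60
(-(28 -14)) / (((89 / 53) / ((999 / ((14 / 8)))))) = -423576 / 89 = -4759.28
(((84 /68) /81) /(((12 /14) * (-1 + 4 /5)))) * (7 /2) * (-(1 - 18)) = -5.29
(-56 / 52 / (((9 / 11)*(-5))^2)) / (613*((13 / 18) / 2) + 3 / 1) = -6776 / 23625225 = -0.00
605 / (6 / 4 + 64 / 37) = 44770 / 239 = 187.32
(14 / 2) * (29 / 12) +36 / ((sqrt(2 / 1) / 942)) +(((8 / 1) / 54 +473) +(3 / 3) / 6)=52945 / 108 +16956 * sqrt(2)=24469.64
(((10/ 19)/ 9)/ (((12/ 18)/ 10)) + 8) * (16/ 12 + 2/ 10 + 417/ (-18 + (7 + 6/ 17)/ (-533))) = -26778747556/ 139555665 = -191.89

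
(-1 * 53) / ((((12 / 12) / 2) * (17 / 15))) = -1590 / 17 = -93.53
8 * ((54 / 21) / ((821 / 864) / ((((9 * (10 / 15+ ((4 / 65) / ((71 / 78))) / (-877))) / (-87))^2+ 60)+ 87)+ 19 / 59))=87965326276247294885376 / 1404687105876028227673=62.62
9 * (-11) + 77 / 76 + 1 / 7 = -52053 / 532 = -97.84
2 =2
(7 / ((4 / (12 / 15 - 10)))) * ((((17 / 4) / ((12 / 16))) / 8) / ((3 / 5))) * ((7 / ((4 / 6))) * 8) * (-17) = 325703 / 12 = 27141.92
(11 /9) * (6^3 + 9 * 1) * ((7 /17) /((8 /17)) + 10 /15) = 10175 /24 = 423.96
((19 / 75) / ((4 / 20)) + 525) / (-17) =-7894 / 255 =-30.96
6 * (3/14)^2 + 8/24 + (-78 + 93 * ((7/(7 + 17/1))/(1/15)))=387473/1176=329.48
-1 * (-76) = 76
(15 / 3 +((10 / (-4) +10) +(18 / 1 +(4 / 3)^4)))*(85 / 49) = 66215 / 1134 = 58.39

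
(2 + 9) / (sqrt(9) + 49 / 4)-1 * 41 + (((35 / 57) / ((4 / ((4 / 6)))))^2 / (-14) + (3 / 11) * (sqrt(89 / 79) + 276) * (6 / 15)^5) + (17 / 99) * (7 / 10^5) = -77518744793737 / 1962071100000 + 96 * sqrt(7031) / 2715625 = -39.51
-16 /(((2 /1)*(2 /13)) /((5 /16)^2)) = -325 /64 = -5.08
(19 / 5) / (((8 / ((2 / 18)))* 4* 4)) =19 / 5760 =0.00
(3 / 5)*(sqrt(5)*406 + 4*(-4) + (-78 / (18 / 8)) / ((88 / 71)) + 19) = -824 / 55 + 1218*sqrt(5) / 5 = 529.72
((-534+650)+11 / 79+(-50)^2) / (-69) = -206675 / 5451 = -37.92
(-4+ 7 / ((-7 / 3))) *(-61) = 427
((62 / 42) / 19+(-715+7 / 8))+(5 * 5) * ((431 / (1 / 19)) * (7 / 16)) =567238447 / 6384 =88853.14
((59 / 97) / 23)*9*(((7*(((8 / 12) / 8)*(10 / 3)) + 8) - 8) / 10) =413 / 8924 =0.05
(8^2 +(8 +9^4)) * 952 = 6314616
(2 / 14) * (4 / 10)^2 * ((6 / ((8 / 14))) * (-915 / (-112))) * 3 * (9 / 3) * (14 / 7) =4941 / 140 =35.29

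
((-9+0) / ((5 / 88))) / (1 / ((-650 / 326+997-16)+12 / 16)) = -126482598 / 815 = -155193.37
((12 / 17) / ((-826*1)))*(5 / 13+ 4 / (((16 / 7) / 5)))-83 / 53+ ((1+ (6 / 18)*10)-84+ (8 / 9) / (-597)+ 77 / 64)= -133142277900811 / 1663470139968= -80.04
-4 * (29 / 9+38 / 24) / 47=-173 / 423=-0.41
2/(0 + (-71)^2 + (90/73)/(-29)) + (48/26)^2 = 6147618778/1803518483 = 3.41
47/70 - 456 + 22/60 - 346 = -84101/105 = -800.96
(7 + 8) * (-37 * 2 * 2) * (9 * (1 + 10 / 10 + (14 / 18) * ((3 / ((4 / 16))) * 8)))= -1531800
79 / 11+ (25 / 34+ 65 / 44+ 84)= 69859 / 748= 93.39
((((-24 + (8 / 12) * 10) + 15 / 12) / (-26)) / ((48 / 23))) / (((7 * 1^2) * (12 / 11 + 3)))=48829 / 4717440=0.01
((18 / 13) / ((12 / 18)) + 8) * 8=1048 / 13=80.62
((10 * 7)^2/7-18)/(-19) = -682/19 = -35.89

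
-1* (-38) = 38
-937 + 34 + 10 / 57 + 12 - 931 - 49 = -106637 / 57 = -1870.82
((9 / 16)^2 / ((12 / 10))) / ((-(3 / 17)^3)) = -47.98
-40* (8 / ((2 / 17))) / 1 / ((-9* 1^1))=2720 / 9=302.22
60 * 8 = 480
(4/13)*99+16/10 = 2084/65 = 32.06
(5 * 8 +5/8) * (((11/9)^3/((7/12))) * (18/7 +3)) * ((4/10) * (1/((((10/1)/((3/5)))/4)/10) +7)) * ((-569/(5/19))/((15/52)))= -19965926.44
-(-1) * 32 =32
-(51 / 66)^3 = -4913 / 10648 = -0.46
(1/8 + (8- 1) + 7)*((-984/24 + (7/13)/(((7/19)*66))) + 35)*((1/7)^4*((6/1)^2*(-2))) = 1738731/686686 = 2.53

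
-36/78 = -6/13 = -0.46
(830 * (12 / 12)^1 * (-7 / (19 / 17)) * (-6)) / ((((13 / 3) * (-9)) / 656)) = -129586240 / 247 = -524640.65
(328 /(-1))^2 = 107584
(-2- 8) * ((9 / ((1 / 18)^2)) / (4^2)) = -3645 / 2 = -1822.50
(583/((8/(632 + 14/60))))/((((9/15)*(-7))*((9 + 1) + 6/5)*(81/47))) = -2598573835/4572288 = -568.33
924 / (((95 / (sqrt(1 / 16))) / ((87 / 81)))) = 2.61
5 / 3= 1.67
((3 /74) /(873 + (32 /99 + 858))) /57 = 99 /240989806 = 0.00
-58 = -58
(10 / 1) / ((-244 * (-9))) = 5 / 1098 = 0.00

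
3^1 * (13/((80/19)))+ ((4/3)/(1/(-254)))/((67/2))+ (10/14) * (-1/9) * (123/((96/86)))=-202439/21105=-9.59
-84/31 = -2.71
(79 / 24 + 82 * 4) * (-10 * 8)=-79510 / 3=-26503.33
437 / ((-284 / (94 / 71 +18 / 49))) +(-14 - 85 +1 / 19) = -476590633 / 4693171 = -101.55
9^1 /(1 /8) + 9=81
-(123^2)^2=-228886641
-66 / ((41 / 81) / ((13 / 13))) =-5346 / 41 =-130.39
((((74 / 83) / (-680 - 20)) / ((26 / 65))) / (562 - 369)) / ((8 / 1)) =-37 / 17941280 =-0.00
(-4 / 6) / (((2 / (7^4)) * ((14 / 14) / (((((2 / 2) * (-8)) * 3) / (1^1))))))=19208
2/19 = 0.11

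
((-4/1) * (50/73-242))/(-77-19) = -734/73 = -10.05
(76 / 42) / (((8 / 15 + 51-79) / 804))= -38190 / 721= -52.97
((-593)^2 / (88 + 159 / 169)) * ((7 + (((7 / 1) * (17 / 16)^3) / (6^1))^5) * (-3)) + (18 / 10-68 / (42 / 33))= -230679892939185849638291075948269 / 1572137967674833292828344320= -146730.06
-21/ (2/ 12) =-126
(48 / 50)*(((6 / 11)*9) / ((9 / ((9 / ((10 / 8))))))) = 5184 / 1375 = 3.77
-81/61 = -1.33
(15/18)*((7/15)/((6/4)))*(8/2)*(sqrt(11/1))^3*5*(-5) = -945.85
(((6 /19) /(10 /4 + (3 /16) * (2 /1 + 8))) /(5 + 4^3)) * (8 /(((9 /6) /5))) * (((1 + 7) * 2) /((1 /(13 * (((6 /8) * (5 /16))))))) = 4160 /3059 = 1.36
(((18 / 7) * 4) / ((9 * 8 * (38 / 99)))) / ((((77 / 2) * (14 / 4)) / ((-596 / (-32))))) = 0.05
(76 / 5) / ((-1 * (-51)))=76 / 255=0.30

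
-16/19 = -0.84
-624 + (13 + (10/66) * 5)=-20138/33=-610.24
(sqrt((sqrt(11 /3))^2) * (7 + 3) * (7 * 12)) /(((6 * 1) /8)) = 1120 * sqrt(33) /3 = 2144.64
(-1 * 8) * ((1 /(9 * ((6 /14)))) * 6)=-112 /9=-12.44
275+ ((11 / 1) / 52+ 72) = 18055 / 52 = 347.21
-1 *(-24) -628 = -604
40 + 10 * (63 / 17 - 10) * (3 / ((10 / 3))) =-283 / 17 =-16.65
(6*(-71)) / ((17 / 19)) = -476.12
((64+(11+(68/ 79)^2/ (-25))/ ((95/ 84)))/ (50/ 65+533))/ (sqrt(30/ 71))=7100669446*sqrt(2130)/ 1542786901875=0.21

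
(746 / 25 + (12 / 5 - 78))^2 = 1308736 / 625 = 2093.98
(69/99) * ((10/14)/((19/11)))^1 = 115/399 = 0.29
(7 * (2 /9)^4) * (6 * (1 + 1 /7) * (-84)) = -7168 /729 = -9.83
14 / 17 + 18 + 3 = 371 / 17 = 21.82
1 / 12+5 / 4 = 4 / 3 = 1.33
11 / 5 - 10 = -39 / 5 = -7.80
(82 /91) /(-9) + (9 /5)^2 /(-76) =-222139 /1556100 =-0.14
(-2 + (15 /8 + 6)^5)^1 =30284.76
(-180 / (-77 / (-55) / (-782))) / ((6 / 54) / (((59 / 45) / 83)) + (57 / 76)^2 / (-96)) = 21260390400 / 1486121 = 14305.96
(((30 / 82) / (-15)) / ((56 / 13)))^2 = 169 / 5271616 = 0.00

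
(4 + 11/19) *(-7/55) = -0.58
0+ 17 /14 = 17 /14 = 1.21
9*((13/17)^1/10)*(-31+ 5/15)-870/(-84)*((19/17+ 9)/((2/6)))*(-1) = -199608/595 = -335.48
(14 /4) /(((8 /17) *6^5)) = 119 /124416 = 0.00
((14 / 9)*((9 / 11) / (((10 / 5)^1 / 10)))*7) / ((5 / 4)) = 392 / 11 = 35.64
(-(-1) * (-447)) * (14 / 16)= -3129 / 8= -391.12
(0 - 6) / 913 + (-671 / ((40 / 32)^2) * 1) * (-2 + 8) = -58811958 / 22825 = -2576.65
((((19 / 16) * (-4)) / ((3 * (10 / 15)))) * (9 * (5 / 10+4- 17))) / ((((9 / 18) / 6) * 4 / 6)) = 38475 / 8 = 4809.38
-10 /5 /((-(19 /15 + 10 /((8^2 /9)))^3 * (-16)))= -13824000 /2111932187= -0.01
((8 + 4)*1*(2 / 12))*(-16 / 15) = -32 / 15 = -2.13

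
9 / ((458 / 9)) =81 / 458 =0.18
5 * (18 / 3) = 30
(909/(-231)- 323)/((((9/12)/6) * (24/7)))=-25174/33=-762.85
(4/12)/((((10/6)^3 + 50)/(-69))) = -621/1475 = -0.42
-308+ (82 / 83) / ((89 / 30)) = -2272736 / 7387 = -307.67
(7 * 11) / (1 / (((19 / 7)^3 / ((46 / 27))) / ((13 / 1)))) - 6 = 1861311 / 29302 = 63.52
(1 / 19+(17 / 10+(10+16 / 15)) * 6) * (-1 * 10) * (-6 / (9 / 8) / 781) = 21184 / 4047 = 5.23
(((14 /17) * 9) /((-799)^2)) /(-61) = -126 /662021837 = -0.00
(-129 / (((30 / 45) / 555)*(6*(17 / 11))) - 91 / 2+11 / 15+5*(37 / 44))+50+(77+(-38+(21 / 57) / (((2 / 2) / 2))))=-614617627 / 53295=-11532.37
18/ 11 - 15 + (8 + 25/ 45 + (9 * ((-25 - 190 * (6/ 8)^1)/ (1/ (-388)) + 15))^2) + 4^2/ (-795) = 8979654200749207/ 26235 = 342277652020.17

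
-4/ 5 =-0.80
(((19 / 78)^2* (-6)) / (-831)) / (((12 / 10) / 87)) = 52345 / 1685268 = 0.03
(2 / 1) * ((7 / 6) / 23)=7 / 69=0.10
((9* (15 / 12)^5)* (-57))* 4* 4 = -1603125 / 64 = -25048.83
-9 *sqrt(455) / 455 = -0.42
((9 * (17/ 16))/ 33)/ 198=17/ 11616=0.00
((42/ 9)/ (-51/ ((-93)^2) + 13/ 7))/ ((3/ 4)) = 47089/ 14010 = 3.36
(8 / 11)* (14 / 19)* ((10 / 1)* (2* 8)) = 85.74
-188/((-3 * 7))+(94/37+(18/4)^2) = 98657/3108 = 31.74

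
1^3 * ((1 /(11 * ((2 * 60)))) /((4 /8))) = 0.00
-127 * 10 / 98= -635 / 49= -12.96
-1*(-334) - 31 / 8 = 2641 / 8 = 330.12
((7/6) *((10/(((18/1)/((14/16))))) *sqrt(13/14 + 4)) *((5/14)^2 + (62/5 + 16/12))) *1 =40751 *sqrt(966)/72576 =17.45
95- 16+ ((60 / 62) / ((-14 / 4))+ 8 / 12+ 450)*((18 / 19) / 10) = 2508197 / 20615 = 121.67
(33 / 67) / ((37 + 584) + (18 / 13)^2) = 1859 / 2351097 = 0.00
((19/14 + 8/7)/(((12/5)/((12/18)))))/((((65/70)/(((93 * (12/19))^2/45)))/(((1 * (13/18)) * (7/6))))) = 470890/9747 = 48.31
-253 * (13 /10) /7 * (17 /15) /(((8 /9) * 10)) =-5.99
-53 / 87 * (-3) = 53 / 29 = 1.83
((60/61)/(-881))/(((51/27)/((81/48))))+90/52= 82176345/47507044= 1.73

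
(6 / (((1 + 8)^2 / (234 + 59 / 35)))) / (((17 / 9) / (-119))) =-1099.87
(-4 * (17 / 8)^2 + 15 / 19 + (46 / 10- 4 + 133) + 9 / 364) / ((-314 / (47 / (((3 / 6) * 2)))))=-756407049 / 43432480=-17.42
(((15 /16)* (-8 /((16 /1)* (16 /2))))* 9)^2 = 18225 /65536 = 0.28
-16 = -16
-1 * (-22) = 22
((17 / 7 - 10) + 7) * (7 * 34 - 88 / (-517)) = -136.10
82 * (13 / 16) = 533 / 8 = 66.62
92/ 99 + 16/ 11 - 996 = -98368/ 99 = -993.62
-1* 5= -5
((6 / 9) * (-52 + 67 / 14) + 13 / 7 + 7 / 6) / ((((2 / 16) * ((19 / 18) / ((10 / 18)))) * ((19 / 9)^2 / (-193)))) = 249085800 / 48013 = 5187.88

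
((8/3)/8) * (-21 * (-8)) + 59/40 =2299/40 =57.48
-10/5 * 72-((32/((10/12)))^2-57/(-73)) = -1619.34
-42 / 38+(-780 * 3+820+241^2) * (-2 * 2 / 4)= -1074680 / 19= -56562.11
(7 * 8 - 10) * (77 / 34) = 1771 / 17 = 104.18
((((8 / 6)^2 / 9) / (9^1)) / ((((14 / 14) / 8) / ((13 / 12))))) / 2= 208 / 2187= 0.10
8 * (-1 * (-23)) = 184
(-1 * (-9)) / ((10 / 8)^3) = 576 / 125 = 4.61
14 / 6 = 7 / 3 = 2.33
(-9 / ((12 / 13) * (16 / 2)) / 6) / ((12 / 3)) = -13 / 256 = -0.05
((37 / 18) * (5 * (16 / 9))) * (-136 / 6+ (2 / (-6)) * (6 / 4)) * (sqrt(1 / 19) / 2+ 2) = -205720 / 243 - 51430 * sqrt(19) / 4617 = -895.14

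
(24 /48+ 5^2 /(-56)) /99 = 1 /1848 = 0.00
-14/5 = -2.80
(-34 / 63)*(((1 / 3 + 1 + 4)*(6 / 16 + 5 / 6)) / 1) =-1972 / 567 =-3.48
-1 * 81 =-81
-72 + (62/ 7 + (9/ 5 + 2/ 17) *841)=922011/ 595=1549.60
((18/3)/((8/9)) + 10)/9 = 67/36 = 1.86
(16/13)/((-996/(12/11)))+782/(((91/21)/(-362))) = -65327.08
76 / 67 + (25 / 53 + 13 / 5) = 74678 / 17755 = 4.21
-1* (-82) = 82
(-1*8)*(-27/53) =216/53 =4.08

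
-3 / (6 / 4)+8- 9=-3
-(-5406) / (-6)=-901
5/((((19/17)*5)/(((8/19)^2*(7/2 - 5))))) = -1632/6859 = -0.24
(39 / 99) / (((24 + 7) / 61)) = 793 / 1023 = 0.78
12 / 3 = 4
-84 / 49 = -12 / 7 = -1.71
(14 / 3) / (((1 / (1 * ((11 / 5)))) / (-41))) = -420.93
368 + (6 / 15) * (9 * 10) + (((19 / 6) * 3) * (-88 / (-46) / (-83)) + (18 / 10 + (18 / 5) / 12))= 7748269 / 19090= 405.88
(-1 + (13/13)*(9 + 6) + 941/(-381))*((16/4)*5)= 87860/381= 230.60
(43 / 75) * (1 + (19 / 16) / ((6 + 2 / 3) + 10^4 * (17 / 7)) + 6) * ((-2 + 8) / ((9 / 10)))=2456851397 / 91825200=26.76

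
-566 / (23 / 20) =-11320 / 23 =-492.17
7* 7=49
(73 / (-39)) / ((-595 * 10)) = 73 / 232050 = 0.00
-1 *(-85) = 85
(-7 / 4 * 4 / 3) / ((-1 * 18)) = 7 / 54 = 0.13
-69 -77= -146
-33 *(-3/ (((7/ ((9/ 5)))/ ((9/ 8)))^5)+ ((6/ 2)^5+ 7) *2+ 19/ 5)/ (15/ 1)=-9537526674354767/ 8605184000000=-1108.35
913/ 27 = 33.81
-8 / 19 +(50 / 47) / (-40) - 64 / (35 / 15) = -697017 / 25004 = -27.88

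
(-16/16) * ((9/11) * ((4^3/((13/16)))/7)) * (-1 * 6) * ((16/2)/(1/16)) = 7077888/1001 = 7070.82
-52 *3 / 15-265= -1377 / 5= -275.40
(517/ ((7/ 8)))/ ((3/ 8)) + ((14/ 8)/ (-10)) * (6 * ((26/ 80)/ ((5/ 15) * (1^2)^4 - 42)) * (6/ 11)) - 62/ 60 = 1574.59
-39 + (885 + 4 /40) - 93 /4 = 16457 /20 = 822.85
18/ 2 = 9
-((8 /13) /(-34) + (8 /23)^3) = -64484 /2688907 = -0.02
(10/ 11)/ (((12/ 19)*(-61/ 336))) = -5320/ 671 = -7.93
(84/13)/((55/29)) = 2436/715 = 3.41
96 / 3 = 32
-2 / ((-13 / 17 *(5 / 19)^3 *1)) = 233206 / 1625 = 143.51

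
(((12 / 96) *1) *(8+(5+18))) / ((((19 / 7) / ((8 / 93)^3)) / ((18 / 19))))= 896 / 1040763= 0.00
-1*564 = -564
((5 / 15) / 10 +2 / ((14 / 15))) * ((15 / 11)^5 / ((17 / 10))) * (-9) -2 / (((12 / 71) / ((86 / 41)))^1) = -186566640032 / 2357303487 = -79.14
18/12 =1.50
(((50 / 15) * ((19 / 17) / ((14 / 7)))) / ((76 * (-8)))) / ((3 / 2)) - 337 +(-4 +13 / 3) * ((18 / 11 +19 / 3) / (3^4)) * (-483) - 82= -316155245 / 727056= -434.84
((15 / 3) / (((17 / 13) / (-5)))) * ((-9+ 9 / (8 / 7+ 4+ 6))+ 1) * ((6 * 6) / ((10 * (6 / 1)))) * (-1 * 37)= -6105 / 2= -3052.50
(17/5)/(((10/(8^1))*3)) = 68/75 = 0.91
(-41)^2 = 1681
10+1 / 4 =41 / 4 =10.25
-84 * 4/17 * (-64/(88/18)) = 48384/187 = 258.74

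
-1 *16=-16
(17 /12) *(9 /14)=0.91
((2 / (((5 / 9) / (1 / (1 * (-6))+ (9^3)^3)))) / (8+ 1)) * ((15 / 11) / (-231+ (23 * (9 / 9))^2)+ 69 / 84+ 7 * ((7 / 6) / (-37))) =7167255023346359 / 76410180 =93799740.08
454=454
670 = 670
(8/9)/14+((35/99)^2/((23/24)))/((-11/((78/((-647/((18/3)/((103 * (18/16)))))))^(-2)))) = -38073824559583/125159658624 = -304.20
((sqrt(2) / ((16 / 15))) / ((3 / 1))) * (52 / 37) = 65 * sqrt(2) / 148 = 0.62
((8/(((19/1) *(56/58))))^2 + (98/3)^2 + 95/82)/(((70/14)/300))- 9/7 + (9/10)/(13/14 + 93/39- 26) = 2879544192164852/44918296815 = 64106.26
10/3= 3.33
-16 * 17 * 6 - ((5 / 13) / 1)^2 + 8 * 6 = -267721 / 169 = -1584.15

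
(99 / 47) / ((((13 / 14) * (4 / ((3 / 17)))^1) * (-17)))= -2079 / 353158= -0.01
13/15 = 0.87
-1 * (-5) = 5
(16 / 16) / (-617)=-1 / 617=-0.00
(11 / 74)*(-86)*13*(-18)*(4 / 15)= 147576 / 185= 797.71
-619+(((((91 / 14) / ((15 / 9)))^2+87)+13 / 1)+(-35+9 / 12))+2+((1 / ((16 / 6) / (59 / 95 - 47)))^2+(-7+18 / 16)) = -6914729 / 28880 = -239.43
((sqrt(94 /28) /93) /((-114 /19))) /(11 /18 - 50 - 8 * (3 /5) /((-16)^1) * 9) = 5 * sqrt(658) /1823668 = 0.00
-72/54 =-1.33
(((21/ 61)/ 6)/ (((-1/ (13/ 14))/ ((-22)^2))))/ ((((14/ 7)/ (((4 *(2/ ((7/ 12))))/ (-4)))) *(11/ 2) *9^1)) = 1144/ 1281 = 0.89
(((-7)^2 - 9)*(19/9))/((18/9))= 380/9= 42.22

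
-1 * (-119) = 119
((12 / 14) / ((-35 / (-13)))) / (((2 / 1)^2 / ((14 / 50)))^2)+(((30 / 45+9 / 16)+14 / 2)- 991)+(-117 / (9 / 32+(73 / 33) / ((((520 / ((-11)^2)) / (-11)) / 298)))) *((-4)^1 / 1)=-1552306551242771 / 1579077150000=-983.05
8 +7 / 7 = 9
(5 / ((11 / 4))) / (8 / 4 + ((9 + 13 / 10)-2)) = 200 / 1133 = 0.18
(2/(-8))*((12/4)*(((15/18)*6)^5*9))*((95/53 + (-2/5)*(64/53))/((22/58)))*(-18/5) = 262147.19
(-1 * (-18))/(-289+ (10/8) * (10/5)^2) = -9/142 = -0.06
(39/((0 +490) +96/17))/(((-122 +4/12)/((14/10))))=-13923/15377450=-0.00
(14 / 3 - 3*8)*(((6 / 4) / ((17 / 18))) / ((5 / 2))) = -1044 / 85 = -12.28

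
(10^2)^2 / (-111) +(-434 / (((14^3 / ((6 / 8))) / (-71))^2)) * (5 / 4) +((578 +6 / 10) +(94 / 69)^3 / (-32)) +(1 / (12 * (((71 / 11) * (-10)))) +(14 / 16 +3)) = 73088851513571426567 / 148524295725066240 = 492.10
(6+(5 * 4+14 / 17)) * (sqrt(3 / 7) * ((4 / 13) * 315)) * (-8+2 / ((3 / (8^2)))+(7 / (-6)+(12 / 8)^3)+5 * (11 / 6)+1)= 3861180 * sqrt(21) / 221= 80064.03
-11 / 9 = -1.22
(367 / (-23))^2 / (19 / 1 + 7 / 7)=134689 / 10580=12.73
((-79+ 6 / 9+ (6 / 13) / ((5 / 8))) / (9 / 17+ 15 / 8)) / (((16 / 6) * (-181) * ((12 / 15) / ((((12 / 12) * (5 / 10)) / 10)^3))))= 257227 / 24621792000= 0.00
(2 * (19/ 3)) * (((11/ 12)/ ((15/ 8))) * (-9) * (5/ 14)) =-418/ 21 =-19.90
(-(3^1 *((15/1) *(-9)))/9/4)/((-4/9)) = -405/16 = -25.31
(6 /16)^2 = 9 /64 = 0.14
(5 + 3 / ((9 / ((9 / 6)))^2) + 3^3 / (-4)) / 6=-5 / 18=-0.28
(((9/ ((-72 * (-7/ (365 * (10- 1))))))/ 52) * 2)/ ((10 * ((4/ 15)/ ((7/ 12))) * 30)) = 219/ 13312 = 0.02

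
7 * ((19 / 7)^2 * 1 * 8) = 2888 / 7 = 412.57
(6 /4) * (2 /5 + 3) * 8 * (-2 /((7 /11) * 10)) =-2244 /175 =-12.82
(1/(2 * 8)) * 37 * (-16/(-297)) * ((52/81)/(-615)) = -1924/14795055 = -0.00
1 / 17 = 0.06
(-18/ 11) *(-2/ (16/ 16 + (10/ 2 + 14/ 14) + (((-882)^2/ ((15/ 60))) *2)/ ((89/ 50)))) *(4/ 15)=4272/ 17114362265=0.00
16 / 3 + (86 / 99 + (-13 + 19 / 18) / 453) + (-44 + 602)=50603171 / 89694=564.18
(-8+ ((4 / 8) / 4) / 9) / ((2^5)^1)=-575 / 2304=-0.25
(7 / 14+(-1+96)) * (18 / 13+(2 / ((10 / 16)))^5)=1307178979 / 40625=32176.71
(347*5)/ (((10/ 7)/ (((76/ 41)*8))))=738416/ 41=18010.15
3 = 3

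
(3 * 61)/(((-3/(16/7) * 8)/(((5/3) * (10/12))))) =-24.21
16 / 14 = 8 / 7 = 1.14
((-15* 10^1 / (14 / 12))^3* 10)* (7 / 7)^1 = -7290000000 / 343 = -21253644.31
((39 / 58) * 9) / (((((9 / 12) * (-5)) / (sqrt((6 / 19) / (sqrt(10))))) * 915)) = -78 * 2^(1 / 4) * 5^(3 / 4) * sqrt(57) / 4201375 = -0.00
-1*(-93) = 93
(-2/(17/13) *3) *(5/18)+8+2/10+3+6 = 4061/255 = 15.93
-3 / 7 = -0.43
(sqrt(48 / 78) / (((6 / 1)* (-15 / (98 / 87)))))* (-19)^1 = 1862* sqrt(26) / 50895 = 0.19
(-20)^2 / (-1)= -400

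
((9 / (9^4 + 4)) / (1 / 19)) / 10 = 171 / 65650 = 0.00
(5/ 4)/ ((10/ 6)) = 3/ 4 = 0.75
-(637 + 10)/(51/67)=-43349/51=-849.98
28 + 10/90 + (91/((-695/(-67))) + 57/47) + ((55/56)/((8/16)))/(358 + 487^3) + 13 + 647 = 60338461547533633/86432832968580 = 698.10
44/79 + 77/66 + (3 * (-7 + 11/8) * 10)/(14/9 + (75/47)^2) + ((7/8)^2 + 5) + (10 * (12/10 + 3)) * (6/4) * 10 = 737664849187/1236965568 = 596.35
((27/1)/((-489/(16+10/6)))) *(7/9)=-371/489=-0.76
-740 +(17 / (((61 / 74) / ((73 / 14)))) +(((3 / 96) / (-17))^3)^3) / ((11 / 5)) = -13544553774565375062784113379415 / 19597950547990359996826124288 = -691.12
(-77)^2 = 5929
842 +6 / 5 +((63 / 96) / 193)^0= 4221 / 5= 844.20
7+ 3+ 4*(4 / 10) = 58 / 5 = 11.60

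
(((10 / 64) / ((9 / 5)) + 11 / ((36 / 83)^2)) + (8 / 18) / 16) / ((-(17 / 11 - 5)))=1670405 / 98496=16.96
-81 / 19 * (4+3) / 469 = -81 / 1273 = -0.06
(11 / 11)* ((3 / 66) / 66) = 1 / 1452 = 0.00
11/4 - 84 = -325/4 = -81.25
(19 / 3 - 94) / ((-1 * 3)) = 263 / 9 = 29.22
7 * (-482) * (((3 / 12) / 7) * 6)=-723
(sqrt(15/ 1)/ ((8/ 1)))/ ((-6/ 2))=-sqrt(15)/ 24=-0.16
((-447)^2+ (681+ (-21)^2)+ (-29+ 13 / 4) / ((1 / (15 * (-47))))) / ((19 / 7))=6134373 / 76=80715.43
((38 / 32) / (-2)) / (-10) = 19 / 320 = 0.06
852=852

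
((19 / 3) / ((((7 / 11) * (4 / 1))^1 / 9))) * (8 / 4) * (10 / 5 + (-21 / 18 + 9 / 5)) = 16511 / 140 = 117.94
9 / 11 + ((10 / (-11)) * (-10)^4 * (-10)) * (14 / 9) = 14000081 / 99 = 141414.96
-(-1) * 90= 90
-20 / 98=-10 / 49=-0.20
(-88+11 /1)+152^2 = 23027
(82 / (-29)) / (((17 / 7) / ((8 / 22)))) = -2296 / 5423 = -0.42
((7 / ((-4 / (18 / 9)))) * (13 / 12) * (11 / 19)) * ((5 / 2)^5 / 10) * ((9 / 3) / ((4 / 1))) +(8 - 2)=-392153 / 38912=-10.08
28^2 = 784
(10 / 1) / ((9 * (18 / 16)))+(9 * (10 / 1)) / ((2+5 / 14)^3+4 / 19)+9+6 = 1278515245 / 56196099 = 22.75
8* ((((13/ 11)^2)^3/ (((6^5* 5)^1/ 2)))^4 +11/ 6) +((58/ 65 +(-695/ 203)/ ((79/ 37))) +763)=28482763459151644596208223819681013482878707240641/ 36659453013620233865117389284496359403115520000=776.96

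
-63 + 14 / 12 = -371 / 6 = -61.83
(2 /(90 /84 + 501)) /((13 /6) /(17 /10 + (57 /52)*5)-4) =-26138 /24266451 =-0.00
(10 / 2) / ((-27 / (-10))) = 50 / 27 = 1.85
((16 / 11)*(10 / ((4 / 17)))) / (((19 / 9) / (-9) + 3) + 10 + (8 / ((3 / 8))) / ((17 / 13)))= 468180 / 220231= 2.13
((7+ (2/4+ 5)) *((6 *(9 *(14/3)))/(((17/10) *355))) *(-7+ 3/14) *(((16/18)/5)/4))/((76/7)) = -175/1207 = -0.14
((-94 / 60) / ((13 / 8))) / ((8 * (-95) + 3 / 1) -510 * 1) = 0.00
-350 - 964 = -1314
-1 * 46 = -46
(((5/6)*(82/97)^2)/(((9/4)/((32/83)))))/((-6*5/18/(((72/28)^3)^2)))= -1626298269696/91877633603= -17.70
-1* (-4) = 4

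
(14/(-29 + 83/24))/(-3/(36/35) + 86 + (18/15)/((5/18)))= -0.01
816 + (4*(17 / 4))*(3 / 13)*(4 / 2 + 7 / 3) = 833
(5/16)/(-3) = -5/48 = -0.10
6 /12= 1 /2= 0.50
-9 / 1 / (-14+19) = -9 / 5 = -1.80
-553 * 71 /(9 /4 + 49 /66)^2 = -8659728 /1975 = -4384.67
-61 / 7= -8.71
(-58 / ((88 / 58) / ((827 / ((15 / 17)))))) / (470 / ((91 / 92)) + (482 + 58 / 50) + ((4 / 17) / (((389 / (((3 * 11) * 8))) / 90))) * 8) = -35576264563385 / 1065722978562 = -33.38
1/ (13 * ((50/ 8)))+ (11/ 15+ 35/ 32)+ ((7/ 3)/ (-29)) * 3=1445881/ 904800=1.60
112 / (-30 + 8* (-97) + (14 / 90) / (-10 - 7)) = -85680 / 616597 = -0.14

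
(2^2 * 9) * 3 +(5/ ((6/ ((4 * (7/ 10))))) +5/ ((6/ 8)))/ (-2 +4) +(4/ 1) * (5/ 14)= 1595/ 14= 113.93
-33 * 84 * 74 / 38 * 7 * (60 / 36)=-1196580 / 19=-62977.89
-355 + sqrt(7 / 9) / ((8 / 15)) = -355 + 5 * sqrt(7) / 8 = -353.35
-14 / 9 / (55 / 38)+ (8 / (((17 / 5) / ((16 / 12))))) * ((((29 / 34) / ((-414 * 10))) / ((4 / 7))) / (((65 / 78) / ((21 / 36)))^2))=-212281657 / 197415900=-1.08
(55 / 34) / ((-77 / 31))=-155 / 238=-0.65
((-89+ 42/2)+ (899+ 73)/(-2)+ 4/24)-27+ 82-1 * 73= -3431/6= -571.83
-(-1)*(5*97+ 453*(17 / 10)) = 12551 / 10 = 1255.10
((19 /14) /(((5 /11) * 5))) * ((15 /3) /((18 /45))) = 209 /28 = 7.46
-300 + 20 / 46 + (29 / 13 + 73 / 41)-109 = -4959427 / 12259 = -404.55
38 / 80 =19 / 40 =0.48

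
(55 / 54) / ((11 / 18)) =5 / 3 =1.67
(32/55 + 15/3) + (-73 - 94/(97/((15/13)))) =-4753338/69355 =-68.54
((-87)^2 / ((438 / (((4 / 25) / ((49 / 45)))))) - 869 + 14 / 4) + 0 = -30868107 / 35770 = -862.96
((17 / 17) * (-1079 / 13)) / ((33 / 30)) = -830 / 11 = -75.45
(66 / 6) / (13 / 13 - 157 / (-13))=143 / 170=0.84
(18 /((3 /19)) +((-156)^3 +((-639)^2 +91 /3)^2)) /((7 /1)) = 1500723136198 /63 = 23821002161.87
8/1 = 8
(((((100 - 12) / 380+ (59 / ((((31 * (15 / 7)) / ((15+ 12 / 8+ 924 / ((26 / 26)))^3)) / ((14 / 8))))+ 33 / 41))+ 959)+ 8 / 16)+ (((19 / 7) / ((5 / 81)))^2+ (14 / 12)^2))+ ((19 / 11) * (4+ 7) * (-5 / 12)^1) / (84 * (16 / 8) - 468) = 1224045997451059653 / 946640800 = 1293041666.33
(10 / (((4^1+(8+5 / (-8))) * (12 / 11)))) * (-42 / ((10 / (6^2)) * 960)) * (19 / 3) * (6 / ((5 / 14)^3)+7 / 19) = -3450601 / 32500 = -106.17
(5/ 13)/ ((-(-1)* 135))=1/ 351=0.00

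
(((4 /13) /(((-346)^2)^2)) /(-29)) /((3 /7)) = -7 /4052350565484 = -0.00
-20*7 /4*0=0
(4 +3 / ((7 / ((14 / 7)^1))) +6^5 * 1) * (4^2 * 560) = 69716480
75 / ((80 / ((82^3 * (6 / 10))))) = 620289 / 2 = 310144.50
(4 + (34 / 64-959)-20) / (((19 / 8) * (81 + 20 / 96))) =-187098 / 37031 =-5.05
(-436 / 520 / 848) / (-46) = 109 / 5071040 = 0.00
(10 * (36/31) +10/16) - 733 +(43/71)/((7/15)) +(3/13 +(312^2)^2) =15183425574046167/1602328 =9475853616.77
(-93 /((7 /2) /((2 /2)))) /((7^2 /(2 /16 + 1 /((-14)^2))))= -4743 /67228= -0.07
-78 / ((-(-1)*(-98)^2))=-39 / 4802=-0.01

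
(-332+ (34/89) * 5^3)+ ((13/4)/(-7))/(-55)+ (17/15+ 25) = -258.11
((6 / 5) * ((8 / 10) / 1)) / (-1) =-24 / 25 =-0.96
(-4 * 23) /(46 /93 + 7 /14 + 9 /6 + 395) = -8556 /36967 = -0.23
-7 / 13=-0.54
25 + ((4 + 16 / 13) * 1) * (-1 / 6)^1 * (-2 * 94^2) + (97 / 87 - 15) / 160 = 349055377 / 22620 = 15431.27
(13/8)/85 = 0.02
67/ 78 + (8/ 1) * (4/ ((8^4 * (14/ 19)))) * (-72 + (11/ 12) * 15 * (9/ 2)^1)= 420235/ 559104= 0.75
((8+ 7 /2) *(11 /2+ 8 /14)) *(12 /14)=5865 /98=59.85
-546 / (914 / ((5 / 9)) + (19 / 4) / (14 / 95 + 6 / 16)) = -541905 / 1641886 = -0.33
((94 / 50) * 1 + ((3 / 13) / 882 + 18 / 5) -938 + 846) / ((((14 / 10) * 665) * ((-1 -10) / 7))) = 8266961 / 139789650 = 0.06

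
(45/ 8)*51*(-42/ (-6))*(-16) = -32130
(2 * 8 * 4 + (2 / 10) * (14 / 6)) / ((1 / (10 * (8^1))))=15472 / 3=5157.33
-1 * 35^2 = -1225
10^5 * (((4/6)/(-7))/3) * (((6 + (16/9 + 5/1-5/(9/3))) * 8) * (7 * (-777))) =41440000000/27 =1534814814.81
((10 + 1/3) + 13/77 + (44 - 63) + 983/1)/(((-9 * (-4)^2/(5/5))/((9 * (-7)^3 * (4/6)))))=5515195/396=13927.26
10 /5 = 2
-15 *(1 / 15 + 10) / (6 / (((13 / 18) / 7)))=-1963 / 756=-2.60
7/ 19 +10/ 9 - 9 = -1286/ 171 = -7.52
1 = 1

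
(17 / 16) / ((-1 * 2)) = -17 / 32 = -0.53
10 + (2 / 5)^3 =1258 / 125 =10.06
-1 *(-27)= 27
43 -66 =-23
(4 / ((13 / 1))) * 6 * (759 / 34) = 9108 / 221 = 41.21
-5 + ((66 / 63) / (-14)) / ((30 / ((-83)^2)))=-97829 / 4410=-22.18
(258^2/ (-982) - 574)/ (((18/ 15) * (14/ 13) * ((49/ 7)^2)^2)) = -0.21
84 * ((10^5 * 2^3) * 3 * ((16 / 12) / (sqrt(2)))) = 134400000 * sqrt(2) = 190070302.78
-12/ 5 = -2.40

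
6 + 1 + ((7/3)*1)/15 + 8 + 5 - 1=862/45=19.16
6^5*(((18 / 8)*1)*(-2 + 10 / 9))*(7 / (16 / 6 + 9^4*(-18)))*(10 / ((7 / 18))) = 4199040 / 177143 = 23.70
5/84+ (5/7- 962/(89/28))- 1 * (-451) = 1114837/7476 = 149.12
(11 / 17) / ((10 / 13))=143 / 170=0.84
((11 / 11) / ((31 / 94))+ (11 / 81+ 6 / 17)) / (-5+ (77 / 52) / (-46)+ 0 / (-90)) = -359519992 / 513823419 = -0.70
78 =78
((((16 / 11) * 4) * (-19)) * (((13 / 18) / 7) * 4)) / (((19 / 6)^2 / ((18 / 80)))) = -7488 / 7315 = -1.02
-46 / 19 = -2.42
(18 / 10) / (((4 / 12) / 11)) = 297 / 5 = 59.40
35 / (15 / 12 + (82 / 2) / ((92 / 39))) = 1610 / 857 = 1.88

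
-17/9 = -1.89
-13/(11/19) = -247/11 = -22.45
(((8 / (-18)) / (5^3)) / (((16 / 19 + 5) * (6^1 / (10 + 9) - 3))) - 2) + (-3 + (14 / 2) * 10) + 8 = 464911069 / 6368625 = 73.00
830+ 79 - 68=841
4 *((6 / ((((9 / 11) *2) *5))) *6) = 88 / 5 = 17.60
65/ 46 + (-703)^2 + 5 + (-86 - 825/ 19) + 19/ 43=18568756357/ 37582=494086.43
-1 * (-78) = 78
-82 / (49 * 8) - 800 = -156841 / 196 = -800.21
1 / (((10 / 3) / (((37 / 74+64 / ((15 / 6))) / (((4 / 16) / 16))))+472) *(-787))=-12528 / 4653720667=-0.00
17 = 17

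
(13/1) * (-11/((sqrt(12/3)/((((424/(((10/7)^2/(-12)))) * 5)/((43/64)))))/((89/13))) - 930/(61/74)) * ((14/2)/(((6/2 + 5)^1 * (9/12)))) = 138736447178/13115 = 10578455.75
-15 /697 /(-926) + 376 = 242678687 /645422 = 376.00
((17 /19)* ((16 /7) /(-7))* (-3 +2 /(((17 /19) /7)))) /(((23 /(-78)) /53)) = 14220960 /21413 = 664.13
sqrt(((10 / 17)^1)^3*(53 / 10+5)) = 10*sqrt(1751) / 289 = 1.45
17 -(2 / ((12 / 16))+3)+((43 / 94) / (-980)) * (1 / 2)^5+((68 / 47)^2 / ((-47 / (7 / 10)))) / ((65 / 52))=1104564785243 / 97676678400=11.31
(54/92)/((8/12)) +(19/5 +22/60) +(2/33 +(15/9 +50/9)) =112301/9108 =12.33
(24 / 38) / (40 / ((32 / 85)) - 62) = 16 / 1121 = 0.01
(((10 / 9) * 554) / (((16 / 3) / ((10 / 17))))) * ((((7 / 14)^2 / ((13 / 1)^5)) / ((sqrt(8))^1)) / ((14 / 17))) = 6925 * sqrt(2) / 499017792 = 0.00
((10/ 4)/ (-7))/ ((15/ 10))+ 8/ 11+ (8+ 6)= 3347/ 231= 14.49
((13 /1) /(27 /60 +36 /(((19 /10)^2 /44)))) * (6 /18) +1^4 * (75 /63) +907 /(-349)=-32504332198 /23242083921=-1.40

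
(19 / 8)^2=5.64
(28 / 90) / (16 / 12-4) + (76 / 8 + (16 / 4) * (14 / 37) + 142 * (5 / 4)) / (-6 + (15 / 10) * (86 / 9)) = 49961 / 2220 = 22.50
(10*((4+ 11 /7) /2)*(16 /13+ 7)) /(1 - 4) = -535 /7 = -76.43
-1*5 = -5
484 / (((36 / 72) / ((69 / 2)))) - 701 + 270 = 32965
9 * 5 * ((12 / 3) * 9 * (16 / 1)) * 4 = 103680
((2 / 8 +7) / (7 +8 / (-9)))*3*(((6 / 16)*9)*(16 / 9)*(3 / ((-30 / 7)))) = -16443 / 1100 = -14.95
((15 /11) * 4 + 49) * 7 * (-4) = -16772 /11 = -1524.73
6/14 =3/7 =0.43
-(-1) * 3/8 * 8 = 3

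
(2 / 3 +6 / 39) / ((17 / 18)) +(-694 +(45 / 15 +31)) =-145668 / 221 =-659.13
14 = 14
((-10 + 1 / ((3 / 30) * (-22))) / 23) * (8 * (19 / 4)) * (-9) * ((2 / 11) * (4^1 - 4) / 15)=0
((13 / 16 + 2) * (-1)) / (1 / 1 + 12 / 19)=-1.72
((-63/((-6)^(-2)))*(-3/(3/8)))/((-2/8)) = -72576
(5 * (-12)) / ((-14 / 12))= 360 / 7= 51.43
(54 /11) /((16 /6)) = 81 /44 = 1.84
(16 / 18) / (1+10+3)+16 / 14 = 76 / 63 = 1.21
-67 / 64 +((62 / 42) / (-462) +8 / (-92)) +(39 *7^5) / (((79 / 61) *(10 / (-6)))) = -856537945765973 / 2820565440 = -303675.97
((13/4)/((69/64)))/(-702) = -8/1863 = -0.00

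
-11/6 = -1.83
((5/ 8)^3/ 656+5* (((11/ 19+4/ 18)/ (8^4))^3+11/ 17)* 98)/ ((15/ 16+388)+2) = 7593487926596421680513/ 9362854717909333180416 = 0.81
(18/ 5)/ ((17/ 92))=1656/ 85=19.48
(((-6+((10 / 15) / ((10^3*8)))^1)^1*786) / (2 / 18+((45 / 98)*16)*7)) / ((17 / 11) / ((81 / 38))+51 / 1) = -529439102577 / 299288978000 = -1.77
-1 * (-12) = 12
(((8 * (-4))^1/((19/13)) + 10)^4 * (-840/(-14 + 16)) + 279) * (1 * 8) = -8765135250888/130321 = -67258041.69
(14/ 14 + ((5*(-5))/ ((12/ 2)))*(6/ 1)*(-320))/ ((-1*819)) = -127/ 13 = -9.77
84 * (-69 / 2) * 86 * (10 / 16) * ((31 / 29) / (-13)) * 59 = 569797515 / 754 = 755699.62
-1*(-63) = 63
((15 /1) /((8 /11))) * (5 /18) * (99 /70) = 1815 /224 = 8.10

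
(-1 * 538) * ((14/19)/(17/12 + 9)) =-90384/2375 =-38.06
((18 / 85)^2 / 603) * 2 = 0.00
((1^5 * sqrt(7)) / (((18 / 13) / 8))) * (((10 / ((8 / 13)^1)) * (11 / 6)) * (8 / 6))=18590 * sqrt(7) / 81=607.22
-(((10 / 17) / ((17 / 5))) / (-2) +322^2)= -29964651 / 289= -103683.91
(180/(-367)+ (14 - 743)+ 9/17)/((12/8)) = -3031992/6239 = -485.97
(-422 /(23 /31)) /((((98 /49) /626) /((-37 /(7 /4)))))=606010568 /161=3764040.80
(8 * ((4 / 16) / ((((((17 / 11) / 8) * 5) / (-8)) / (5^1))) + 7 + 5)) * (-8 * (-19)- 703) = -123424 / 17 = -7260.24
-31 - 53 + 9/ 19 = -1587/ 19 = -83.53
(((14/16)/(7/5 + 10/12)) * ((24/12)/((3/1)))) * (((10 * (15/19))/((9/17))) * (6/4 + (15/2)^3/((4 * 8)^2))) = 7.45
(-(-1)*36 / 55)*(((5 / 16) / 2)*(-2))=-9 / 44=-0.20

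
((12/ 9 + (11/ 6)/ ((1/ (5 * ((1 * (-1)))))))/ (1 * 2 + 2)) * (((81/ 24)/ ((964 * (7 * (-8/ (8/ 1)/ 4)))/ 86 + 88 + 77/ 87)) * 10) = -168345/ 176432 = -0.95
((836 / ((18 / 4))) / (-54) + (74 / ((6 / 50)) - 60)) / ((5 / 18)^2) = 537736 / 75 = 7169.81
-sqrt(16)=-4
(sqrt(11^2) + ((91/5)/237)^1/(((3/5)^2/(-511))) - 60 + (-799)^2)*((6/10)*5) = 1914728.99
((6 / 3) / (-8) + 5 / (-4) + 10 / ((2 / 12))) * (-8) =-468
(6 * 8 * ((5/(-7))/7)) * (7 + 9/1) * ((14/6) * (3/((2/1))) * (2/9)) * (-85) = 108800/21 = 5180.95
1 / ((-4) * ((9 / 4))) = -1 / 9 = -0.11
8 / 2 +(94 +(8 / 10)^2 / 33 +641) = 609691 / 825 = 739.02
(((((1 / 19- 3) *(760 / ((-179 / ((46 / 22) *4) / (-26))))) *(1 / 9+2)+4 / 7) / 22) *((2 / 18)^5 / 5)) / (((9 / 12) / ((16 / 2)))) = -0.01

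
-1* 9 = -9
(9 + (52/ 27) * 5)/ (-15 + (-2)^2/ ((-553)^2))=-153821927/ 123852537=-1.24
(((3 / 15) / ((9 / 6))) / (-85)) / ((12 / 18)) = -1 / 425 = -0.00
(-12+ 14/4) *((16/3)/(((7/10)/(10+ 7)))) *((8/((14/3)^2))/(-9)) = 46240/1029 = 44.94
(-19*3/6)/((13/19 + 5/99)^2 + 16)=-67225059/117041000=-0.57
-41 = -41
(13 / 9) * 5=65 / 9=7.22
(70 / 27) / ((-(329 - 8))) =-70 / 8667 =-0.01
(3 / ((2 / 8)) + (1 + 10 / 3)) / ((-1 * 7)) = -7 / 3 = -2.33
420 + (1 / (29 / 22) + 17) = 12695 / 29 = 437.76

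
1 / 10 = 0.10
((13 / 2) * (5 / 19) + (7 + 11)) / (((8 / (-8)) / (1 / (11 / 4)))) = -1498 / 209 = -7.17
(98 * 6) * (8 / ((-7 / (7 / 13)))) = -4704 / 13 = -361.85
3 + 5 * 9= 48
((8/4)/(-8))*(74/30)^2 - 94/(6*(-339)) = -49999/33900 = -1.47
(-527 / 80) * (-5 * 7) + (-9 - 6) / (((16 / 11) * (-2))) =7543 / 32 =235.72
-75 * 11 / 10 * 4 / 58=-165 / 29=-5.69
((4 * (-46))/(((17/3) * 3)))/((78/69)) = -2116/221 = -9.57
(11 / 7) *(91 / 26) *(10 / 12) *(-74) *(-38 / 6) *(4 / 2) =38665 / 9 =4296.11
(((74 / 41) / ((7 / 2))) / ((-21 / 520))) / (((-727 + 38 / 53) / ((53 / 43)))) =16629280 / 767375721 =0.02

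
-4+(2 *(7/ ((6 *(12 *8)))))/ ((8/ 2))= -4601/ 1152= -3.99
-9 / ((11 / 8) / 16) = -1152 / 11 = -104.73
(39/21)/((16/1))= 13/112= 0.12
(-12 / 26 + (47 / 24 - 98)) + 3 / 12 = -30031 / 312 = -96.25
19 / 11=1.73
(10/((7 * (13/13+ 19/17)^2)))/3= 1445/13608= 0.11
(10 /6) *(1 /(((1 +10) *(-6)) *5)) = -1 /198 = -0.01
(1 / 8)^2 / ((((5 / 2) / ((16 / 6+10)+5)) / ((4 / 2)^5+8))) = 53 / 12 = 4.42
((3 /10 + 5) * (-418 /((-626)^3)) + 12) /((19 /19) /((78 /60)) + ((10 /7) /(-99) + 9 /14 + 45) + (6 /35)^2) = 4641081640850655 /17955962255013532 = 0.26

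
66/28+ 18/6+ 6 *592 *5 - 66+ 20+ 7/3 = 744311/42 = 17721.69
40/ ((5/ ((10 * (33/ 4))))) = 660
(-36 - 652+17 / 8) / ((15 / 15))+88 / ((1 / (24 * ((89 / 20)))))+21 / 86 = 14985963 / 1720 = 8712.77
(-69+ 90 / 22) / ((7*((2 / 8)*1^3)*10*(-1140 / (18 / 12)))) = 51 / 10450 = 0.00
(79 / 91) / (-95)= -79 / 8645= -0.01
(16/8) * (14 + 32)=92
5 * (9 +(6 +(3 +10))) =140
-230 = -230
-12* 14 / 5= -168 / 5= -33.60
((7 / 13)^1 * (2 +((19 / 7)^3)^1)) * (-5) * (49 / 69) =-12575 / 299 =-42.06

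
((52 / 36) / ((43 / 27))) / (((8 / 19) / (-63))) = -46683 / 344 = -135.71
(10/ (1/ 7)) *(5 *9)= 3150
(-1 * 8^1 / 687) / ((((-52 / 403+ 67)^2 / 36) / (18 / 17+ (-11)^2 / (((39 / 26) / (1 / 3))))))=-131495552 / 50188505391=-0.00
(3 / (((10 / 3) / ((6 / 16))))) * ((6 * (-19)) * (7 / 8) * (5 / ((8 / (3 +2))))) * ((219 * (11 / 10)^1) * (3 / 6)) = -25952157 / 2048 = -12671.95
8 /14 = 0.57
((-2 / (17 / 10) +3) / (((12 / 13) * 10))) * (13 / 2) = 5239 / 4080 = 1.28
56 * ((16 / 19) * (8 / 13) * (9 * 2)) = 129024 / 247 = 522.36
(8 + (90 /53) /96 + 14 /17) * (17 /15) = 8497 /848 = 10.02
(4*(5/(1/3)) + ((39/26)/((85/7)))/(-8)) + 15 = 101979/1360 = 74.98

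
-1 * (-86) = 86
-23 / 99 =-0.23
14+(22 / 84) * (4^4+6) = 1735 / 21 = 82.62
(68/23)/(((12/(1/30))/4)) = 34/1035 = 0.03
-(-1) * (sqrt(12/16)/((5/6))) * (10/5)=6 * sqrt(3)/5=2.08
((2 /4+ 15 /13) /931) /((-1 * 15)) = -0.00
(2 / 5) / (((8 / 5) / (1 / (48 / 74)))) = 37 / 96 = 0.39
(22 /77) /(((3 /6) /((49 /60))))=7 /15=0.47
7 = 7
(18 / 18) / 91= 0.01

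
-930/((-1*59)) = 930/59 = 15.76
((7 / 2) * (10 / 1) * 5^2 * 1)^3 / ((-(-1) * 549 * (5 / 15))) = 669921875 / 183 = 3660775.27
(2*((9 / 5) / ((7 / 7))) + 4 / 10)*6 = 24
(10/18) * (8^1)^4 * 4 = 9102.22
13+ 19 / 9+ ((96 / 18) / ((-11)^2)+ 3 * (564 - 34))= 1748014 / 1089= 1605.16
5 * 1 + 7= 12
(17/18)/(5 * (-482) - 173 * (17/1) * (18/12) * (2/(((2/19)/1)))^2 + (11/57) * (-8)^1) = -323/545477361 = -0.00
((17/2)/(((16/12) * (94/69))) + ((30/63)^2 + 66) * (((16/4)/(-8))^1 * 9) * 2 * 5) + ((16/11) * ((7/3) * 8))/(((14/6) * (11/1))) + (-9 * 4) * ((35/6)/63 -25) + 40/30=-9258151081/4458608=-2076.47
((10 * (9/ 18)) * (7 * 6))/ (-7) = -30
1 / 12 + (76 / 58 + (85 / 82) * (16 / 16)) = 2.43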